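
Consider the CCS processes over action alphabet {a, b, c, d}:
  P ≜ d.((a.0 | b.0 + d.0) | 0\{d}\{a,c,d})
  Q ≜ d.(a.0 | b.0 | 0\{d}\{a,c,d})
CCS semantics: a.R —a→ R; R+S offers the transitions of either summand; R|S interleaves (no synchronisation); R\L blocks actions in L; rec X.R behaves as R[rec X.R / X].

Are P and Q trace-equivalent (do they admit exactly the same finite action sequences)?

P's transition system — 6 states:
  p0 = d.((a.0 | b.0 + d.0) | 0\{d}\{a,c,d}) ⊢ =d=> p1
  p1 = (a.0 | b.0 + d.0) | 0\{d}\{a,c,d} ⊢ =a=> p2, =b=> p3, =d=> p4
  p2 = 0 | b.0 | 0\{d}\{a,c,d} ⊢ =b=> p5
  p3 = a.0 | 0 | 0\{d}\{a,c,d} ⊢ =a=> p5
  p4 = 0 | 0\{d}\{a,c,d} ⊢ ·
  p5 = 0 | 0 | 0\{d}\{a,c,d} ⊢ ·
Q's transition system — 5 states:
  q0 = d.(a.0 | b.0 | 0\{d}\{a,c,d}) ⊢ =d=> q1
  q1 = a.0 | b.0 | 0\{d}\{a,c,d} ⊢ =a=> q2, =b=> q3
  q2 = 0 | b.0 | 0\{d}\{a,c,d} ⊢ =b=> q4
  q3 = a.0 | 0 | 0\{d}\{a,c,d} ⊢ =a=> q4
  q4 = 0 | 0 | 0\{d}\{a,c,d} ⊢ ·
Executing dd from P (initial set {p0}):
  [1] d ⇒ {p1}
  [2] d ⇒ {p4}
  P completes σ.
Executing dd from Q (initial set {q0}):
  [1] d ⇒ {q1}
  [2] d ⇒ ∅  — Q cannot continue

NO — witness ⟨dd⟩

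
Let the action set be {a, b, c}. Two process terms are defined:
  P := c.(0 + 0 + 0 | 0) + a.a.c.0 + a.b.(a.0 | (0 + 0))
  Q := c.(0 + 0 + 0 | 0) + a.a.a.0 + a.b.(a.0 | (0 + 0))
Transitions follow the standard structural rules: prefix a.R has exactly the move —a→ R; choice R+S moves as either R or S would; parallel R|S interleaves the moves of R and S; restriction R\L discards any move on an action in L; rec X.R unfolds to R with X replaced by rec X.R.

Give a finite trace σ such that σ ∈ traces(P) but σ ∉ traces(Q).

aac

Reachable graph of P (8 states):
  m0 = c.(0 + 0 + 0 | 0) + a.a.c.0 + a.b.(a.0 | (0 + 0)) :: —a→ m1, —a→ m2, —c→ m3
  m1 = a.c.0 :: —a→ m4
  m2 = b.(a.0 | (0 + 0)) :: —b→ m5
  m3 = 0 + 0 + 0 | 0 :: ∅
  m4 = c.0 :: —c→ m6
  m5 = a.0 | (0 + 0) :: —a→ m7
  m6 = 0 :: ∅
  m7 = 0 | (0 + 0) :: ∅
Reachable graph of Q (8 states):
  n0 = c.(0 + 0 + 0 | 0) + a.a.a.0 + a.b.(a.0 | (0 + 0)) :: —a→ n1, —a→ n2, —c→ n3
  n1 = a.a.0 :: —a→ n4
  n2 = b.(a.0 | (0 + 0)) :: —b→ n5
  n3 = 0 + 0 + 0 | 0 :: ∅
  n4 = a.0 :: —a→ n6
  n5 = a.0 | (0 + 0) :: —a→ n7
  n6 = 0 :: ∅
  n7 = 0 | (0 + 0) :: ∅
Trace ⟨aac⟩ through P, begin at {m0}:
  [1] a ⇒ {m1, m2}
  [2] a ⇒ {m4}
  [3] c ⇒ {m6}
  ✓ P
Trace ⟨aac⟩ through Q, begin at {n0}:
  [1] a ⇒ {n1, n2}
  [2] a ⇒ {n4}
  [3] c ⇒ ∅  — Q cannot continue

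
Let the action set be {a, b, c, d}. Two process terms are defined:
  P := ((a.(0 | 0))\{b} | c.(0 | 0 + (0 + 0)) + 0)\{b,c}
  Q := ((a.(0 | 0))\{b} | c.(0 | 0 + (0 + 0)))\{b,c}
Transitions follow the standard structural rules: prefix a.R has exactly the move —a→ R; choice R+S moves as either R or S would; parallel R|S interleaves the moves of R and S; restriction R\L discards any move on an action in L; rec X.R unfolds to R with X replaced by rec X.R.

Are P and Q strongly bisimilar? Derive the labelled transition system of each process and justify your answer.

bisimilar

P's transition system — 2 states:
  p0 = ((a.(0 | 0))\{b} | c.(0 | 0 + (0 + 0)) + 0)\{b,c} ⊢ -a-> p1
  p1 = ((0 | 0)\{b} | c.(0 | 0 + (0 + 0)))\{b,c} ⊢ stopped
Q's transition system — 2 states:
  q0 = ((a.(0 | 0))\{b} | c.(0 | 0 + (0 + 0)))\{b,c} ⊢ -a-> q1
  q1 = ((0 | 0)\{b} | c.(0 | 0 + (0 + 0)))\{b,c} ⊢ stopped
Coarsest stable partition (strong bisimilarity classes):
  B0 = {p0, q0}
  B1 = {p1, q1}
p0 ∈ B0, q0 ∈ B0 → same block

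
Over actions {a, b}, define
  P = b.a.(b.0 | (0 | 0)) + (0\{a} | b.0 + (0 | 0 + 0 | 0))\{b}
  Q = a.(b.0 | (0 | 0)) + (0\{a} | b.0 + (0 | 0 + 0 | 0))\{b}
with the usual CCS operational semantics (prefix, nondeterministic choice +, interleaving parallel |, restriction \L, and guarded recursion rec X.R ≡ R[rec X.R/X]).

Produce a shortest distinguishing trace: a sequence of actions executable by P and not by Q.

b

Reachable graph of P (4 states):
  m0 = b.a.(b.0 | (0 | 0)) + (0\{a} | b.0 + (0 | 0 + 0 | 0))\{b} has moves --b--▸ m1
  m1 = a.(b.0 | (0 | 0)) has moves --a--▸ m2
  m2 = b.0 | (0 | 0) has moves --b--▸ m3
  m3 = 0 | (0 | 0) has moves (no moves)
Reachable graph of Q (3 states):
  n0 = a.(b.0 | (0 | 0)) + (0\{a} | b.0 + (0 | 0 + 0 | 0))\{b} has moves --a--▸ n1
  n1 = b.0 | (0 | 0) has moves --b--▸ n2
  n2 = 0 | (0 | 0) has moves (no moves)
Run σ = ⟨b⟩ on P: start {m0}
  [1] b ⇒ {m1}
  P completes σ.
Run σ = ⟨b⟩ on Q: start {n0}
  [1] b ⇒ no successor for Q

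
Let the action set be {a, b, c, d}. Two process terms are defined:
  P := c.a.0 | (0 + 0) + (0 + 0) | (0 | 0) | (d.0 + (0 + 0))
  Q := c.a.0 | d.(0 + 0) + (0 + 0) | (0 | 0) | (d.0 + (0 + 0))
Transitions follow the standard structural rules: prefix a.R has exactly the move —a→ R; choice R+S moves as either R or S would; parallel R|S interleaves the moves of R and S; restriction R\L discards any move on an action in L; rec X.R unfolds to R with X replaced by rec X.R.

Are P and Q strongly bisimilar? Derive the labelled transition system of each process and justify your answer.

not bisimilar

Reachable graph of P (4 states):
  m0 = c.a.0 | (0 + 0) + (0 + 0) | (0 | 0) | (d.0 + (0 + 0)) has moves =c=> m1, =d=> m2
  m1 = a.0 | (0 + 0) has moves =a=> m3
  m2 = (0 + 0) | (0 | 0) | 0 has moves (no moves)
  m3 = 0 | (0 + 0) has moves (no moves)
Reachable graph of Q (7 states):
  n0 = c.a.0 | d.(0 + 0) + (0 + 0) | (0 | 0) | (d.0 + (0 + 0)) has moves =c=> n1, =d=> n2, =d=> n3
  n1 = a.0 | d.(0 + 0) has moves =a=> n4, =d=> n5
  n2 = (0 + 0) | (0 | 0) | 0 has moves (no moves)
  n3 = c.a.0 | (0 + 0) has moves =c=> n5
  n4 = 0 | d.(0 + 0) has moves =d=> n6
  n5 = a.0 | (0 + 0) has moves =a=> n6
  n6 = 0 | (0 + 0) has moves (no moves)
Bisimilarity quotient blocks:
  B0 = {m0}
  B1 = {m2, m3, n2, n6}
  B2 = {m1, n5}
  B3 = {n0}
  B4 = {n1}
  B5 = {n4}
  B6 = {n3}
m0 ∈ B0, n0 ∈ B3 → different blocks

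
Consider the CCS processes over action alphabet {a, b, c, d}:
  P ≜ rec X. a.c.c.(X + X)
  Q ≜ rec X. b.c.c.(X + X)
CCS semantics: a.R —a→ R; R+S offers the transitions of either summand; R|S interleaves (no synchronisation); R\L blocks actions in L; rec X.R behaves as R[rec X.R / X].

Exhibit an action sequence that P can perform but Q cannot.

a

LTS(P): 4 reachable states
  m0 = rec X. a.c.c.(X + X) | ··a··> m1
  m1 = c.c.((rec X. a.c.c.(X + X)) + (rec X. a.c.c.(X + X))) | ··c··> m2
  m2 = c.((rec X. a.c.c.(X + X)) + (rec X. a.c.c.(X + X))) | ··c··> m3
  m3 = (rec X. a.c.c.(X + X)) + (rec X. a.c.c.(X + X)) | ··a··> m1
LTS(Q): 4 reachable states
  n0 = rec X. b.c.c.(X + X) | ··b··> n1
  n1 = c.c.((rec X. b.c.c.(X + X)) + (rec X. b.c.c.(X + X))) | ··c··> n2
  n2 = c.((rec X. b.c.c.(X + X)) + (rec X. b.c.c.(X + X))) | ··c··> n3
  n3 = (rec X. b.c.c.(X + X)) + (rec X. b.c.c.(X + X)) | ··b··> n1
Executing a from P (initial set {m0}):
  step 1 (a): {m1}
  — P admits the full trace.
Executing a from Q (initial set {n0}):
  step 1 (a): ∅ (Q stuck)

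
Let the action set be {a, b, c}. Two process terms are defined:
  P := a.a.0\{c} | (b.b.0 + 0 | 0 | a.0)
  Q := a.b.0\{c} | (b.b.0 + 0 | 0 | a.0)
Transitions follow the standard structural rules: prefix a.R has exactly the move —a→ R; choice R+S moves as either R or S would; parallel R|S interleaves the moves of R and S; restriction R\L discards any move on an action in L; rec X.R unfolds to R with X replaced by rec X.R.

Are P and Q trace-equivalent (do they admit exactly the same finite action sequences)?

P's transition system — 12 states:
  p0 = a.a.0\{c} | (b.b.0 + 0 | 0 | a.0) ⊢ =a=> p1, =a=> p2, =b=> p3
  p1 = a.0\{c} | (b.b.0 + 0 | 0 | a.0) ⊢ =a=> p4, =a=> p5, =b=> p6
  p2 = a.a.0\{c} | (0 | 0 | 0) ⊢ =a=> p5
  p3 = a.a.0\{c} | b.0 ⊢ =a=> p6, =b=> p7
  p4 = 0\{c} | (b.b.0 + 0 | 0 | a.0) ⊢ =a=> p8, =b=> p9
  p5 = a.0\{c} | (0 | 0 | 0) ⊢ =a=> p8
  p6 = a.0\{c} | b.0 ⊢ =a=> p9, =b=> p10
  p7 = a.a.0\{c} | 0 ⊢ =a=> p10
  p8 = 0\{c} | (0 | 0 | 0) ⊢ ·
  p9 = 0\{c} | b.0 ⊢ =b=> p11
  p10 = a.0\{c} | 0 ⊢ =a=> p11
  p11 = 0\{c} | 0 ⊢ ·
Q's transition system — 12 states:
  q0 = a.b.0\{c} | (b.b.0 + 0 | 0 | a.0) ⊢ =a=> q1, =a=> q2, =b=> q3
  q1 = a.b.0\{c} | (0 | 0 | 0) ⊢ =a=> q4
  q2 = b.0\{c} | (b.b.0 + 0 | 0 | a.0) ⊢ =a=> q4, =b=> q5, =b=> q6
  q3 = a.b.0\{c} | b.0 ⊢ =a=> q6, =b=> q7
  q4 = b.0\{c} | (0 | 0 | 0) ⊢ =b=> q8
  q5 = 0\{c} | (b.b.0 + 0 | 0 | a.0) ⊢ =a=> q8, =b=> q9
  q6 = b.0\{c} | b.0 ⊢ =b=> q10, =b=> q9
  q7 = a.b.0\{c} | 0 ⊢ =a=> q10
  q8 = 0\{c} | (0 | 0 | 0) ⊢ ·
  q9 = 0\{c} | b.0 ⊢ =b=> q11
  q10 = b.0\{c} | 0 ⊢ =b=> q11
  q11 = 0\{c} | 0 ⊢ ·
Executing aaa from P (initial set {p0}):
  [1] a ⇒ {p1, p2}
  [2] a ⇒ {p4, p5}
  [3] a ⇒ {p8}
  — P admits the full trace.
Executing aaa from Q (initial set {q0}):
  [1] a ⇒ {q1, q2}
  [2] a ⇒ {q4}
  [3] a ⇒ ∅  — Q cannot continue

NO — witness ⟨aaa⟩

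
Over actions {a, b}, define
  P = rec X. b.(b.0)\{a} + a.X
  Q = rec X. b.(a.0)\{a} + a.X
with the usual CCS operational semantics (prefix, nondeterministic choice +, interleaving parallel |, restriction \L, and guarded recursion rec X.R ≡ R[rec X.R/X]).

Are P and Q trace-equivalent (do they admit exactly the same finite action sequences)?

LTS(P): 3 reachable states
  u0 = rec X. b.(b.0)\{a} + a.X has moves —a→ u0, —b→ u1
  u1 = (b.0)\{a} has moves —b→ u2
  u2 = 0\{a} has moves stopped
LTS(Q): 2 reachable states
  v0 = rec X. b.(a.0)\{a} + a.X has moves —a→ v0, —b→ v1
  v1 = (a.0)\{a} has moves stopped
Trace ⟨bb⟩ through P, begin at {u0}:
  after b @ step 1: {u1}
  after b @ step 2: {u2}
  ✓ P
Trace ⟨bb⟩ through Q, begin at {v0}:
  after b @ step 1: {v1}
  after b @ step 2: ∅  — Q cannot continue

traces(P) ≠ traces(Q) — witness ⟨bb⟩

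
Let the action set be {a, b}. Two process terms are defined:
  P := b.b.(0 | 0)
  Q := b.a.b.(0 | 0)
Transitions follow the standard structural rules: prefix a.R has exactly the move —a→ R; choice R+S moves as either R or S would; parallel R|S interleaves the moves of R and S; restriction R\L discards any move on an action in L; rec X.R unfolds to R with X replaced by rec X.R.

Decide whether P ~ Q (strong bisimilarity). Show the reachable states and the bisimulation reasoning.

LTS(P): 3 reachable states
  p0 = b.b.(0 | 0) → —b→ p1
  p1 = b.(0 | 0) → —b→ p2
  p2 = 0 | 0 → stopped
LTS(Q): 4 reachable states
  q0 = b.a.b.(0 | 0) → —b→ q1
  q1 = a.b.(0 | 0) → —a→ q2
  q2 = b.(0 | 0) → —b→ q3
  q3 = 0 | 0 → stopped
Coarsest stable partition (strong bisimilarity classes):
  B0 = {p0}
  B1 = {p1, q2}
  B2 = {p2, q3}
  B3 = {q0}
  B4 = {q1}
p0 ∈ B0, q0 ∈ B3 → different blocks

NO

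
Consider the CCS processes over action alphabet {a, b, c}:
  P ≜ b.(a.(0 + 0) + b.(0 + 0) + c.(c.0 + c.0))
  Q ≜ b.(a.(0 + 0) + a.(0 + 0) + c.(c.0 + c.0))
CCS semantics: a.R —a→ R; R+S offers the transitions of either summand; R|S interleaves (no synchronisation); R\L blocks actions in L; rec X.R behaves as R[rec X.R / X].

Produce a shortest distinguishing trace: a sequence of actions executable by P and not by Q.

bb

LTS(P): 5 reachable states
  s0 = b.(a.(0 + 0) + b.(0 + 0) + c.(c.0 + c.0)) | --b--▸ s1
  s1 = a.(0 + 0) + b.(0 + 0) + c.(c.0 + c.0) | --a--▸ s2, --b--▸ s2, --c--▸ s3
  s2 = 0 + 0 | ∅
  s3 = c.0 + c.0 | --c--▸ s4
  s4 = 0 | ∅
LTS(Q): 5 reachable states
  t0 = b.(a.(0 + 0) + a.(0 + 0) + c.(c.0 + c.0)) | --b--▸ t1
  t1 = a.(0 + 0) + a.(0 + 0) + c.(c.0 + c.0) | --a--▸ t2, --c--▸ t3
  t2 = 0 + 0 | ∅
  t3 = c.0 + c.0 | --c--▸ t4
  t4 = 0 | ∅
Trace ⟨bb⟩ through P, begin at {s0}:
  after b @ step 1: {s1}
  after b @ step 2: {s2}
  ✓ P
Trace ⟨bb⟩ through Q, begin at {t0}:
  after b @ step 1: {t1}
  after b @ step 2: no successor for Q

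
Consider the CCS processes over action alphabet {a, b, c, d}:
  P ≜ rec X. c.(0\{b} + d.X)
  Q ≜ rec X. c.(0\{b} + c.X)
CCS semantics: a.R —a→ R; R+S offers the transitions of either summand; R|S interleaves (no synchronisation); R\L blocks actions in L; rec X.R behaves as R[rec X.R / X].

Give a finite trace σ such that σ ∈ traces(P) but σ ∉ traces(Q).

cd

Reachable graph of P (2 states):
  u0 = rec X. c.(0\{b} + d.X) has moves -c-> u1
  u1 = 0\{b} + d.(rec X. c.(0\{b} + d.X)) has moves -d-> u0
Reachable graph of Q (2 states):
  v0 = rec X. c.(0\{b} + c.X) has moves -c-> v1
  v1 = 0\{b} + c.(rec X. c.(0\{b} + c.X)) has moves -c-> v0
Run σ = ⟨cd⟩ on P: start {u0}
  step 1 (c): {u1}
  step 2 (d): {u0}
  — P admits the full trace.
Run σ = ⟨cd⟩ on Q: start {v0}
  step 1 (c): {v1}
  step 2 (d): no successor for Q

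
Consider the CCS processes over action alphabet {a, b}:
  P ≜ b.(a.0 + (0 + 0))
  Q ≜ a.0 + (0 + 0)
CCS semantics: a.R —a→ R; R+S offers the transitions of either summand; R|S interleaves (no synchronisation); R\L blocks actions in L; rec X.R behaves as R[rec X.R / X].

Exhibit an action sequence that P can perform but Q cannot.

b

Reachable graph of P (3 states):
  m0 = b.(a.0 + (0 + 0)) has moves =b=> m1
  m1 = a.0 + (0 + 0) has moves =a=> m2
  m2 = 0 has moves (no moves)
Reachable graph of Q (2 states):
  n0 = a.0 + (0 + 0) has moves =a=> n1
  n1 = 0 has moves (no moves)
Run σ = ⟨b⟩ on P: start {m0}
  step 1 (b): {m1}
  ✓ P
Run σ = ⟨b⟩ on Q: start {n0}
  step 1 (b): no successor for Q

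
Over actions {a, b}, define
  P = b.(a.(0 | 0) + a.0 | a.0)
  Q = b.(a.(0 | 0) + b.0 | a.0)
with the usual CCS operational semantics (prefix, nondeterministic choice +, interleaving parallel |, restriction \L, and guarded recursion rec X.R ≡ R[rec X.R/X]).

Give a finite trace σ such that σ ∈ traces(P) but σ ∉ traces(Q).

Reachable graph of P (5 states):
  p0 = b.(a.(0 | 0) + a.0 | a.0) ⊢ =b=> p1
  p1 = a.(0 | 0) + a.0 | a.0 ⊢ =a=> p2, =a=> p3, =a=> p4
  p2 = 0 | 0 ⊢ ∅
  p3 = 0 | a.0 ⊢ =a=> p2
  p4 = a.0 | 0 ⊢ =a=> p2
Reachable graph of Q (5 states):
  q0 = b.(a.(0 | 0) + b.0 | a.0) ⊢ =b=> q1
  q1 = a.(0 | 0) + b.0 | a.0 ⊢ =a=> q2, =a=> q3, =b=> q4
  q2 = 0 | 0 ⊢ ∅
  q3 = b.0 | 0 ⊢ =b=> q2
  q4 = 0 | a.0 ⊢ =a=> q2
Run σ = ⟨baa⟩ on P: start {p0}
  [1] b ⇒ {p1}
  [2] a ⇒ {p2, p3, p4}
  [3] a ⇒ {p2}
  — P admits the full trace.
Run σ = ⟨baa⟩ on Q: start {q0}
  [1] b ⇒ {q1}
  [2] a ⇒ {q2, q3}
  [3] a ⇒ no successor for Q

baa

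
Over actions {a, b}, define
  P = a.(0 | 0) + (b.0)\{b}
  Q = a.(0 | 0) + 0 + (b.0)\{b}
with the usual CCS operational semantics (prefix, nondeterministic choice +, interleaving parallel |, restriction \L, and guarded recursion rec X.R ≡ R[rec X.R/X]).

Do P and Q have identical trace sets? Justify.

Reachable graph of P (2 states):
  p0 = a.(0 | 0) + (b.0)\{b} | ··a··> p1
  p1 = 0 | 0 | ·
Reachable graph of Q (2 states):
  q0 = a.(0 | 0) + 0 + (b.0)\{b} | ··a··> q1
  q1 = 0 | 0 | ·
Bisimilarity quotient blocks:
  B0 = {p0, q0}
  B1 = {p1, q1}
p0 ∈ B0, q0 ∈ B0 → same block
Bisimilar ⇒ trace-equivalent.

YES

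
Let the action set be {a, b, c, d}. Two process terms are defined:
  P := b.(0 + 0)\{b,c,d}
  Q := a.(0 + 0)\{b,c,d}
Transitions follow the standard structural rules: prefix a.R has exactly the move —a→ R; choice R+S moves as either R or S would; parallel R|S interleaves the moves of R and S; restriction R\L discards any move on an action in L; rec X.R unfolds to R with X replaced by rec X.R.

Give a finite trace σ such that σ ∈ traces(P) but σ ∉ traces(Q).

b

LTS(P): 2 reachable states
  m0 = b.(0 + 0)\{b,c,d} has moves -b-> m1
  m1 = (0 + 0)\{b,c,d} has moves deadlocked
LTS(Q): 2 reachable states
  n0 = a.(0 + 0)\{b,c,d} has moves -a-> n1
  n1 = (0 + 0)\{b,c,d} has moves deadlocked
Run σ = ⟨b⟩ on P: start {m0}
  step 1 (b): {m1}
  — P admits the full trace.
Run σ = ⟨b⟩ on Q: start {n0}
  step 1 (b): ∅ (Q stuck)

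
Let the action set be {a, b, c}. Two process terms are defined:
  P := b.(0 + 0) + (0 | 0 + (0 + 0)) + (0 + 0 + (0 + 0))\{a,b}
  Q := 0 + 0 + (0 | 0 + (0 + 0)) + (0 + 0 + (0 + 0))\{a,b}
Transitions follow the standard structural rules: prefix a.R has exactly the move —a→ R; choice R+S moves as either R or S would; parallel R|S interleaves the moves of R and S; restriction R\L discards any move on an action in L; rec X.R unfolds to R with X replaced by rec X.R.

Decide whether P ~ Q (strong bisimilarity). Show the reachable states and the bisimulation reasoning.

NO

P's transition system — 2 states:
  u0 = b.(0 + 0) + (0 | 0 + (0 + 0)) + (0 + 0 + (0 + 0))\{a,b} :: -b-> u1
  u1 = 0 + 0 :: ·
Q's transition system — 1 states:
  v0 = 0 + 0 + (0 | 0 + (0 + 0)) + (0 + 0 + (0 + 0))\{a,b} :: ·
Bisimilarity quotient blocks:
  B0 = {u0}
  B1 = {u1, v0}
u0 ∈ B0, v0 ∈ B1 → different blocks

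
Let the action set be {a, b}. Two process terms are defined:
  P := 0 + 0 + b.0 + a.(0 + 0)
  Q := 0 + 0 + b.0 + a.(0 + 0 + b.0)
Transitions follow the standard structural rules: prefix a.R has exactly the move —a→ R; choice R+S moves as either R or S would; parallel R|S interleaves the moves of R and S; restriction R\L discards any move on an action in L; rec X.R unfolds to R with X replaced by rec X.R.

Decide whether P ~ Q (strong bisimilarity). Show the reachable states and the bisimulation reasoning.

P's transition system — 3 states:
  u0 = 0 + 0 + b.0 + a.(0 + 0) has moves =a=> u1, =b=> u2
  u1 = 0 + 0 has moves (no moves)
  u2 = 0 has moves (no moves)
Q's transition system — 3 states:
  v0 = 0 + 0 + b.0 + a.(0 + 0 + b.0) has moves =a=> v1, =b=> v2
  v1 = 0 + 0 + b.0 has moves =b=> v2
  v2 = 0 has moves (no moves)
Bisimilarity quotient blocks:
  B0 = {u0}
  B1 = {u1, u2, v2}
  B2 = {v0}
  B3 = {v1}
u0 ∈ B0, v0 ∈ B2 → different blocks

NO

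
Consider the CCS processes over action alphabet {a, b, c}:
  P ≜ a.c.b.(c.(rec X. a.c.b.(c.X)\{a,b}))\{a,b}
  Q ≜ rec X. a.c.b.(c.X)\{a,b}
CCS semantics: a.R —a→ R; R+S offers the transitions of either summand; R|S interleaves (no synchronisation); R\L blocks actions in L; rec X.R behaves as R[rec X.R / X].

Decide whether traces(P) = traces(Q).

YES

Reachable graph of P (5 states):
  s0 = a.c.b.(c.(rec X. a.c.b.(c.X)\{a,b}))\{a,b} ⊢ =a=> s1
  s1 = c.b.(c.(rec X. a.c.b.(c.X)\{a,b}))\{a,b} ⊢ =c=> s2
  s2 = b.(c.(rec X. a.c.b.(c.X)\{a,b}))\{a,b} ⊢ =b=> s3
  s3 = (c.(rec X. a.c.b.(c.X)\{a,b}))\{a,b} ⊢ =c=> s4
  s4 = (rec X. a.c.b.(c.X)\{a,b})\{a,b} ⊢ (no moves)
Reachable graph of Q (5 states):
  t0 = rec X. a.c.b.(c.X)\{a,b} ⊢ =a=> t1
  t1 = c.b.(c.(rec X. a.c.b.(c.X)\{a,b}))\{a,b} ⊢ =c=> t2
  t2 = b.(c.(rec X. a.c.b.(c.X)\{a,b}))\{a,b} ⊢ =b=> t3
  t3 = (c.(rec X. a.c.b.(c.X)\{a,b}))\{a,b} ⊢ =c=> t4
  t4 = (rec X. a.c.b.(c.X)\{a,b})\{a,b} ⊢ (no moves)
Coarsest stable partition (strong bisimilarity classes):
  B0 = {s0, t0}
  B1 = {s1, t1}
  B2 = {s2, t2}
  B3 = {s3, t3}
  B4 = {s4, t4}
s0 ∈ B0, t0 ∈ B0 → same block
Bisimilar ⇒ trace-equivalent.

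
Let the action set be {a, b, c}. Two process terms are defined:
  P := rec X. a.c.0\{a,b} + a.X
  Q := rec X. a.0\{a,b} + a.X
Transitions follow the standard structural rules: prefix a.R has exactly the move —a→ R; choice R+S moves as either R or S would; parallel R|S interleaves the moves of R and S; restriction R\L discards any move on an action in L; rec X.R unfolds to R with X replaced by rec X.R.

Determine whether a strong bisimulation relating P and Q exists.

P ≁ Q

Reachable graph of P (3 states):
  m0 = rec X. a.c.0\{a,b} + a.X | —a→ m0, —a→ m1
  m1 = c.0\{a,b} | —c→ m2
  m2 = 0\{a,b} | ∅
Reachable graph of Q (2 states):
  n0 = rec X. a.0\{a,b} + a.X | —a→ n0, —a→ n1
  n1 = 0\{a,b} | ∅
Bisimilarity quotient blocks:
  B0 = {m0}
  B1 = {m1}
  B2 = {m2, n1}
  B3 = {n0}
m0 ∈ B0, n0 ∈ B3 → different blocks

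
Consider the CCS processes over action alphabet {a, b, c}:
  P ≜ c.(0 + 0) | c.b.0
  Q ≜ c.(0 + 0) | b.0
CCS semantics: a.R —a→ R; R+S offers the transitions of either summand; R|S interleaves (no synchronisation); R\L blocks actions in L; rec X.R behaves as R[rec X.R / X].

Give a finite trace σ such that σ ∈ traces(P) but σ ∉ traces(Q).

cc

Reachable graph of P (6 states):
  p0 = c.(0 + 0) | c.b.0 → =c=> p1, =c=> p2
  p1 = (0 + 0) | c.b.0 → =c=> p3
  p2 = c.(0 + 0) | b.0 → =b=> p4, =c=> p3
  p3 = (0 + 0) | b.0 → =b=> p5
  p4 = c.(0 + 0) | 0 → =c=> p5
  p5 = (0 + 0) | 0 → ∅
Reachable graph of Q (4 states):
  q0 = c.(0 + 0) | b.0 → =b=> q1, =c=> q2
  q1 = c.(0 + 0) | 0 → =c=> q3
  q2 = (0 + 0) | b.0 → =b=> q3
  q3 = (0 + 0) | 0 → ∅
Trace ⟨cc⟩ through P, begin at {p0}:
  step 1 (c): {p1, p2}
  step 2 (c): {p3}
  P completes σ.
Trace ⟨cc⟩ through Q, begin at {q0}:
  step 1 (c): {q2}
  step 2 (c): no successor for Q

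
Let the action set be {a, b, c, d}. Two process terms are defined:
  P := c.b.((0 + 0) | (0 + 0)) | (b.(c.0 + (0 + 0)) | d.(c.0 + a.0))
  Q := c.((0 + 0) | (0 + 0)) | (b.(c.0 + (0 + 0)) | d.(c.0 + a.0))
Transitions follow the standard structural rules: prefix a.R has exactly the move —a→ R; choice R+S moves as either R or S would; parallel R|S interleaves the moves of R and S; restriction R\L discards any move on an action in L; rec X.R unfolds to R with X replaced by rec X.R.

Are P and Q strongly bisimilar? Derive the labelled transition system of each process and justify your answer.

not bisimilar

Reachable graph of P (27 states):
  s0 = c.b.((0 + 0) | (0 + 0)) | (b.(c.0 + (0 + 0)) | d.(c.0 + a.0)) | --b--▸ s1, --c--▸ s2, --d--▸ s3
  s1 = c.b.((0 + 0) | (0 + 0)) | ((c.0 + (0 + 0)) | d.(c.0 + a.0)) | --c--▸ s4, --c--▸ s5, --d--▸ s6
  s2 = b.((0 + 0) | (0 + 0)) | (b.(c.0 + (0 + 0)) | d.(c.0 + a.0)) | --b--▸ s4, --b--▸ s7, --d--▸ s8
  s3 = c.b.((0 + 0) | (0 + 0)) | (b.(c.0 + (0 + 0)) | (c.0 + a.0)) | --a--▸ s9, --b--▸ s6, --c--▸ s8, --c--▸ s9
  s4 = b.((0 + 0) | (0 + 0)) | ((c.0 + (0 + 0)) | d.(c.0 + a.0)) | --b--▸ s10, --c--▸ s11, --d--▸ s12
  s5 = c.b.((0 + 0) | (0 + 0)) | (0 | d.(c.0 + a.0)) | --c--▸ s11, --d--▸ s13
  s6 = c.b.((0 + 0) | (0 + 0)) | ((c.0 + (0 + 0)) | (c.0 + a.0)) | --a--▸ s14, --c--▸ s12, --c--▸ s13, --c--▸ s14
  s7 = (0 + 0) | (0 + 0) | (b.(c.0 + (0 + 0)) | d.(c.0 + a.0)) | --b--▸ s10, --d--▸ s15
  s8 = b.((0 + 0) | (0 + 0)) | (b.(c.0 + (0 + 0)) | (c.0 + a.0)) | --a--▸ s16, --b--▸ s12, --b--▸ s15, --c--▸ s16
  s9 = c.b.((0 + 0) | (0 + 0)) | (b.(c.0 + (0 + 0)) | 0) | --b--▸ s14, --c--▸ s16
  s10 = (0 + 0) | (0 + 0) | ((c.0 + (0 + 0)) | d.(c.0 + a.0)) | --c--▸ s17, --d--▸ s18
  s11 = b.((0 + 0) | (0 + 0)) | (0 | d.(c.0 + a.0)) | --b--▸ s17, --d--▸ s19
  s12 = b.((0 + 0) | (0 + 0)) | ((c.0 + (0 + 0)) | (c.0 + a.0)) | --a--▸ s20, --b--▸ s18, --c--▸ s19, --c--▸ s20
  s13 = c.b.((0 + 0) | (0 + 0)) | (0 | (c.0 + a.0)) | --a--▸ s21, --c--▸ s19, --c--▸ s21
  s14 = c.b.((0 + 0) | (0 + 0)) | ((c.0 + (0 + 0)) | 0) | --c--▸ s20, --c--▸ s21
  s15 = (0 + 0) | (0 + 0) | (b.(c.0 + (0 + 0)) | (c.0 + a.0)) | --a--▸ s22, --b--▸ s18, --c--▸ s22
  s16 = b.((0 + 0) | (0 + 0)) | (b.(c.0 + (0 + 0)) | 0) | --b--▸ s20, --b--▸ s22
  s17 = (0 + 0) | (0 + 0) | (0 | d.(c.0 + a.0)) | --d--▸ s23
  s18 = (0 + 0) | (0 + 0) | ((c.0 + (0 + 0)) | (c.0 + a.0)) | --a--▸ s24, --c--▸ s23, --c--▸ s24
  s19 = b.((0 + 0) | (0 + 0)) | (0 | (c.0 + a.0)) | --a--▸ s25, --b--▸ s23, --c--▸ s25
  s20 = b.((0 + 0) | (0 + 0)) | ((c.0 + (0 + 0)) | 0) | --b--▸ s24, --c--▸ s25
  s21 = c.b.((0 + 0) | (0 + 0)) | (0 | 0) | --c--▸ s25
  s22 = (0 + 0) | (0 + 0) | (b.(c.0 + (0 + 0)) | 0) | --b--▸ s24
  s23 = (0 + 0) | (0 + 0) | (0 | (c.0 + a.0)) | --a--▸ s26, --c--▸ s26
  s24 = (0 + 0) | (0 + 0) | ((c.0 + (0 + 0)) | 0) | --c--▸ s26
  s25 = b.((0 + 0) | (0 + 0)) | (0 | 0) | --b--▸ s26
  s26 = (0 + 0) | (0 + 0) | (0 | 0) | ∅
Reachable graph of Q (18 states):
  t0 = c.((0 + 0) | (0 + 0)) | (b.(c.0 + (0 + 0)) | d.(c.0 + a.0)) | --b--▸ t1, --c--▸ t2, --d--▸ t3
  t1 = c.((0 + 0) | (0 + 0)) | ((c.0 + (0 + 0)) | d.(c.0 + a.0)) | --c--▸ t4, --c--▸ t5, --d--▸ t6
  t2 = (0 + 0) | (0 + 0) | (b.(c.0 + (0 + 0)) | d.(c.0 + a.0)) | --b--▸ t4, --d--▸ t7
  t3 = c.((0 + 0) | (0 + 0)) | (b.(c.0 + (0 + 0)) | (c.0 + a.0)) | --a--▸ t8, --b--▸ t6, --c--▸ t7, --c--▸ t8
  t4 = (0 + 0) | (0 + 0) | ((c.0 + (0 + 0)) | d.(c.0 + a.0)) | --c--▸ t9, --d--▸ t10
  t5 = c.((0 + 0) | (0 + 0)) | (0 | d.(c.0 + a.0)) | --c--▸ t9, --d--▸ t11
  t6 = c.((0 + 0) | (0 + 0)) | ((c.0 + (0 + 0)) | (c.0 + a.0)) | --a--▸ t12, --c--▸ t10, --c--▸ t11, --c--▸ t12
  t7 = (0 + 0) | (0 + 0) | (b.(c.0 + (0 + 0)) | (c.0 + a.0)) | --a--▸ t13, --b--▸ t10, --c--▸ t13
  t8 = c.((0 + 0) | (0 + 0)) | (b.(c.0 + (0 + 0)) | 0) | --b--▸ t12, --c--▸ t13
  t9 = (0 + 0) | (0 + 0) | (0 | d.(c.0 + a.0)) | --d--▸ t14
  t10 = (0 + 0) | (0 + 0) | ((c.0 + (0 + 0)) | (c.0 + a.0)) | --a--▸ t15, --c--▸ t14, --c--▸ t15
  t11 = c.((0 + 0) | (0 + 0)) | (0 | (c.0 + a.0)) | --a--▸ t16, --c--▸ t14, --c--▸ t16
  t12 = c.((0 + 0) | (0 + 0)) | ((c.0 + (0 + 0)) | 0) | --c--▸ t15, --c--▸ t16
  t13 = (0 + 0) | (0 + 0) | (b.(c.0 + (0 + 0)) | 0) | --b--▸ t15
  t14 = (0 + 0) | (0 + 0) | (0 | (c.0 + a.0)) | --a--▸ t17, --c--▸ t17
  t15 = (0 + 0) | (0 + 0) | ((c.0 + (0 + 0)) | 0) | --c--▸ t17
  t16 = c.((0 + 0) | (0 + 0)) | (0 | 0) | --c--▸ t17
  t17 = (0 + 0) | (0 + 0) | (0 | 0) | ∅
Coarsest stable partition (strong bisimilarity classes):
  B0 = {s0}
  B1 = {s3}
  B2 = {s9}
  B3 = {s16}
  B4 = {s20}
  B5 = {s25}
  B6 = {s26, t17}
  B7 = {s24, t15, t16}
  B8 = {s22, t13}
  B9 = {s14}
  B10 = {s21}
  B11 = {s6}
  B12 = {s12}
  B13 = {s19}
  B14 = {s23, t14}
  B15 = {s18, t10, t11}
  B16 = {s13}
  B17 = {s8}
  B18 = {s15, t7}
  B19 = {s1}
  B20 = {s5}
  B21 = {s11}
  B22 = {s17, t9}
  B23 = {s4}
  B24 = {s10, t4, t5}
  B25 = {s2}
  B26 = {s7, t2}
  B27 = {t0}
  B28 = {t1}
  B29 = {t6}
  B30 = {t12}
  B31 = {t3}
  B32 = {t8}
s0 ∈ B0, t0 ∈ B27 → different blocks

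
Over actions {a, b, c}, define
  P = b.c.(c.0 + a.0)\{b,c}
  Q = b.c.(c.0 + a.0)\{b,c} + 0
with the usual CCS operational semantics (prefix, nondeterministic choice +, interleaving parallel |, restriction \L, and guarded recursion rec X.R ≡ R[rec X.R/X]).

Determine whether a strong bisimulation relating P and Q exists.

bisimilar

Reachable graph of P (4 states):
  p0 = b.c.(c.0 + a.0)\{b,c} has moves --b--▸ p1
  p1 = c.(c.0 + a.0)\{b,c} has moves --c--▸ p2
  p2 = (c.0 + a.0)\{b,c} has moves --a--▸ p3
  p3 = 0\{b,c} has moves deadlocked
Reachable graph of Q (4 states):
  q0 = b.c.(c.0 + a.0)\{b,c} + 0 has moves --b--▸ q1
  q1 = c.(c.0 + a.0)\{b,c} has moves --c--▸ q2
  q2 = (c.0 + a.0)\{b,c} has moves --a--▸ q3
  q3 = 0\{b,c} has moves deadlocked
Bisimilarity quotient blocks:
  B0 = {p0, q0}
  B1 = {p1, q1}
  B2 = {p2, q2}
  B3 = {p3, q3}
p0 ∈ B0, q0 ∈ B0 → same block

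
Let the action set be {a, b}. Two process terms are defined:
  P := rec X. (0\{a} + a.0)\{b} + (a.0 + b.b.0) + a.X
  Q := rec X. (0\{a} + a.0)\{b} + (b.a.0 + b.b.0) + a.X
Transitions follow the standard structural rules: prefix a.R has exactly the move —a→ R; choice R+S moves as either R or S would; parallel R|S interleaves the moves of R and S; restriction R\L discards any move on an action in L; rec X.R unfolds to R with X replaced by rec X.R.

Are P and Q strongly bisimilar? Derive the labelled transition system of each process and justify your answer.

P's transition system — 4 states:
  p0 = rec X. (0\{a} + a.0)\{b} + (a.0 + b.b.0) + a.X has moves =a=> p0, =a=> p1, =a=> p2, =b=> p3
  p1 = 0 has moves ∅
  p2 = 0\{b} has moves ∅
  p3 = b.0 has moves =b=> p1
Q's transition system — 5 states:
  q0 = rec X. (0\{a} + a.0)\{b} + (b.a.0 + b.b.0) + a.X has moves =a=> q0, =a=> q1, =b=> q2, =b=> q3
  q1 = 0\{b} has moves ∅
  q2 = a.0 has moves =a=> q4
  q3 = b.0 has moves =b=> q4
  q4 = 0 has moves ∅
Partition-refinement fixed point:
  B0 = {p0}
  B1 = {p1, p2, q1, q4}
  B2 = {p3, q3}
  B3 = {q0}
  B4 = {q2}
p0 ∈ B0, q0 ∈ B3 → different blocks

not bisimilar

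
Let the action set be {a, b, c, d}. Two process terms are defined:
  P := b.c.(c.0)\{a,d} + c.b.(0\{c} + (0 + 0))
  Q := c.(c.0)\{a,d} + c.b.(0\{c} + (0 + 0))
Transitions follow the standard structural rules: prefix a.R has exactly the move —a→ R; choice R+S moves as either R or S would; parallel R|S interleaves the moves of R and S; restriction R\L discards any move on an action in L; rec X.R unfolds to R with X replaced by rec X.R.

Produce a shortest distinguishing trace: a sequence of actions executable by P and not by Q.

LTS(P): 6 reachable states
  u0 = b.c.(c.0)\{a,d} + c.b.(0\{c} + (0 + 0)) → --b--▸ u1, --c--▸ u2
  u1 = c.(c.0)\{a,d} → --c--▸ u3
  u2 = b.(0\{c} + (0 + 0)) → --b--▸ u4
  u3 = (c.0)\{a,d} → --c--▸ u5
  u4 = 0\{c} + (0 + 0) → stopped
  u5 = 0\{a,d} → stopped
LTS(Q): 5 reachable states
  v0 = c.(c.0)\{a,d} + c.b.(0\{c} + (0 + 0)) → --c--▸ v1, --c--▸ v2
  v1 = (c.0)\{a,d} → --c--▸ v3
  v2 = b.(0\{c} + (0 + 0)) → --b--▸ v4
  v3 = 0\{a,d} → stopped
  v4 = 0\{c} + (0 + 0) → stopped
Executing b from P (initial set {u0}):
  after b @ step 1: {u1}
  P completes σ.
Executing b from Q (initial set {v0}):
  after b @ step 1: ∅  — Q cannot continue

b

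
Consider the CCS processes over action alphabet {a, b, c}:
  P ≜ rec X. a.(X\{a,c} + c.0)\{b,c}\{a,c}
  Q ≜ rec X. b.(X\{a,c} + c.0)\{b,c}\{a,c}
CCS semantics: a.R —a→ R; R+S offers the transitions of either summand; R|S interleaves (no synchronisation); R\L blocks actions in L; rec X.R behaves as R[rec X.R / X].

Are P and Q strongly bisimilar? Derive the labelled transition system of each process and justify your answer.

NO

P's transition system — 2 states:
  p0 = rec X. a.(X\{a,c} + c.0)\{b,c}\{a,c} :: =a=> p1
  p1 = ((rec X. a.(X\{a,c} + c.0)\{b,c}\{a,c})\{a,c} + c.0)\{b,c}\{a,c} :: deadlocked
Q's transition system — 2 states:
  q0 = rec X. b.(X\{a,c} + c.0)\{b,c}\{a,c} :: =b=> q1
  q1 = ((rec X. b.(X\{a,c} + c.0)\{b,c}\{a,c})\{a,c} + c.0)\{b,c}\{a,c} :: deadlocked
Bisimilarity quotient blocks:
  B0 = {p0}
  B1 = {p1, q1}
  B2 = {q0}
p0 ∈ B0, q0 ∈ B2 → different blocks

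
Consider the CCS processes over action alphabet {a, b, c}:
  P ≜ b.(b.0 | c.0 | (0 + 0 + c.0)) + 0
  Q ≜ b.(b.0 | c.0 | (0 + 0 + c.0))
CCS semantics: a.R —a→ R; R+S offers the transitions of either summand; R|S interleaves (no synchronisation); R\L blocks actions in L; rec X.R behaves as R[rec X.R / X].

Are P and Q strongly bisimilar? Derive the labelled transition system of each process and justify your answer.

Reachable graph of P (9 states):
  u0 = b.(b.0 | c.0 | (0 + 0 + c.0)) + 0 has moves =b=> u1
  u1 = b.0 | c.0 | (0 + 0 + c.0) has moves =b=> u2, =c=> u3, =c=> u4
  u2 = 0 | c.0 | (0 + 0 + c.0) has moves =c=> u5, =c=> u6
  u3 = b.0 | 0 | (0 + 0 + c.0) has moves =b=> u5, =c=> u7
  u4 = b.0 | c.0 | 0 has moves =b=> u6, =c=> u7
  u5 = 0 | 0 | (0 + 0 + c.0) has moves =c=> u8
  u6 = 0 | c.0 | 0 has moves =c=> u8
  u7 = b.0 | 0 | 0 has moves =b=> u8
  u8 = 0 | 0 | 0 has moves (no moves)
Reachable graph of Q (9 states):
  v0 = b.(b.0 | c.0 | (0 + 0 + c.0)) has moves =b=> v1
  v1 = b.0 | c.0 | (0 + 0 + c.0) has moves =b=> v2, =c=> v3, =c=> v4
  v2 = 0 | c.0 | (0 + 0 + c.0) has moves =c=> v5, =c=> v6
  v3 = b.0 | 0 | (0 + 0 + c.0) has moves =b=> v5, =c=> v7
  v4 = b.0 | c.0 | 0 has moves =b=> v6, =c=> v7
  v5 = 0 | 0 | (0 + 0 + c.0) has moves =c=> v8
  v6 = 0 | c.0 | 0 has moves =c=> v8
  v7 = b.0 | 0 | 0 has moves =b=> v8
  v8 = 0 | 0 | 0 has moves (no moves)
Partition-refinement fixed point:
  B0 = {u0, v0}
  B1 = {u1, v1}
  B2 = {u3, u4, v3, v4}
  B3 = {u5, u6, v5, v6}
  B4 = {u8, v8}
  B5 = {u7, v7}
  B6 = {u2, v2}
u0 ∈ B0, v0 ∈ B0 → same block

bisimilar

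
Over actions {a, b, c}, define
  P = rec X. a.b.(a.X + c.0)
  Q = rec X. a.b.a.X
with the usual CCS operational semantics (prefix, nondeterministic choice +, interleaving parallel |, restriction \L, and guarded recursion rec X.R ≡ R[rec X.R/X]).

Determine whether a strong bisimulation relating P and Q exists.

P ≁ Q

LTS(P): 4 reachable states
  p0 = rec X. a.b.(a.X + c.0) → =a=> p1
  p1 = b.(a.(rec X. a.b.(a.X + c.0)) + c.0) → =b=> p2
  p2 = a.(rec X. a.b.(a.X + c.0)) + c.0 → =a=> p0, =c=> p3
  p3 = 0 → stopped
LTS(Q): 3 reachable states
  q0 = rec X. a.b.a.X → =a=> q1
  q1 = b.a.(rec X. a.b.a.X) → =b=> q2
  q2 = a.(rec X. a.b.a.X) → =a=> q0
Bisimilarity quotient blocks:
  B0 = {p0}
  B1 = {p1}
  B2 = {p2}
  B3 = {p3}
  B4 = {q0}
  B5 = {q1}
  B6 = {q2}
p0 ∈ B0, q0 ∈ B4 → different blocks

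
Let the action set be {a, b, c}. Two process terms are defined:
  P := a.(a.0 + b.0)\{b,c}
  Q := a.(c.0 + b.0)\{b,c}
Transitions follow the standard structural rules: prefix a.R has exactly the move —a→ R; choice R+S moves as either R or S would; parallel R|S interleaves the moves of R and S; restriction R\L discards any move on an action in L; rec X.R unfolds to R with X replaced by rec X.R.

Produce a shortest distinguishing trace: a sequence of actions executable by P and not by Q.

P's transition system — 3 states:
  p0 = a.(a.0 + b.0)\{b,c} :: ··a··> p1
  p1 = (a.0 + b.0)\{b,c} :: ··a··> p2
  p2 = 0\{b,c} :: stopped
Q's transition system — 2 states:
  q0 = a.(c.0 + b.0)\{b,c} :: ··a··> q1
  q1 = (c.0 + b.0)\{b,c} :: stopped
Run σ = ⟨aa⟩ on P: start {p0}
  after a @ step 1: {p1}
  after a @ step 2: {p2}
  P completes σ.
Run σ = ⟨aa⟩ on Q: start {q0}
  after a @ step 1: {q1}
  after a @ step 2: no successor for Q

aa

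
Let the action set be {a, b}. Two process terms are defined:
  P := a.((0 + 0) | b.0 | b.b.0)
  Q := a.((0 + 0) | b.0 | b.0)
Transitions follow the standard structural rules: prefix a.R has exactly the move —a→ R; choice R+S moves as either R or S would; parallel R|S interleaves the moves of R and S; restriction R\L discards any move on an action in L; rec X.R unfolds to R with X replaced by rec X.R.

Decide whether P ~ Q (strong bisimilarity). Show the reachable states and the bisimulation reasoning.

P ≁ Q

LTS(P): 7 reachable states
  s0 = a.((0 + 0) | b.0 | b.b.0) :: —a→ s1
  s1 = (0 + 0) | b.0 | b.b.0 :: —b→ s2, —b→ s3
  s2 = (0 + 0) | 0 | b.b.0 :: —b→ s4
  s3 = (0 + 0) | b.0 | b.0 :: —b→ s4, —b→ s5
  s4 = (0 + 0) | 0 | b.0 :: —b→ s6
  s5 = (0 + 0) | b.0 | 0 :: —b→ s6
  s6 = (0 + 0) | 0 | 0 :: deadlocked
LTS(Q): 5 reachable states
  t0 = a.((0 + 0) | b.0 | b.0) :: —a→ t1
  t1 = (0 + 0) | b.0 | b.0 :: —b→ t2, —b→ t3
  t2 = (0 + 0) | 0 | b.0 :: —b→ t4
  t3 = (0 + 0) | b.0 | 0 :: —b→ t4
  t4 = (0 + 0) | 0 | 0 :: deadlocked
Partition-refinement fixed point:
  B0 = {s0}
  B1 = {s1}
  B2 = {s2, s3, t1}
  B3 = {s4, s5, t2, t3}
  B4 = {s6, t4}
  B5 = {t0}
s0 ∈ B0, t0 ∈ B5 → different blocks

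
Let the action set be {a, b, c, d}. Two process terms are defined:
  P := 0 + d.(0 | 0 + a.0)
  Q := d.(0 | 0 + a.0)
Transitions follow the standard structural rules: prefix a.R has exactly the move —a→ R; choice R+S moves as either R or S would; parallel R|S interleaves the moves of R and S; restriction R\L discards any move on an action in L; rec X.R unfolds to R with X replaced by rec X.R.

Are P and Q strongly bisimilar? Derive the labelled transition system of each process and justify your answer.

YES

P's transition system — 3 states:
  p0 = 0 + d.(0 | 0 + a.0) → =d=> p1
  p1 = 0 | 0 + a.0 → =a=> p2
  p2 = 0 → deadlocked
Q's transition system — 3 states:
  q0 = d.(0 | 0 + a.0) → =d=> q1
  q1 = 0 | 0 + a.0 → =a=> q2
  q2 = 0 → deadlocked
Partition-refinement fixed point:
  B0 = {p0, q0}
  B1 = {p1, q1}
  B2 = {p2, q2}
p0 ∈ B0, q0 ∈ B0 → same block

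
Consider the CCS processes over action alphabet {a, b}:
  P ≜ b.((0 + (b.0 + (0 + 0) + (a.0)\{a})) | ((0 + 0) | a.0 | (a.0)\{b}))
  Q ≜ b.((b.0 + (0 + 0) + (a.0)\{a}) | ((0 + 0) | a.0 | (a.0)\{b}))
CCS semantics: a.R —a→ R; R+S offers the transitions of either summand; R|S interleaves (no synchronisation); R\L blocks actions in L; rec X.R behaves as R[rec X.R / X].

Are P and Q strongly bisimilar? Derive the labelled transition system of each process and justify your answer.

bisimilar

LTS(P): 9 reachable states
  m0 = b.((0 + (b.0 + (0 + 0) + (a.0)\{a})) | ((0 + 0) | a.0 | (a.0)\{b})) :: ··b··> m1
  m1 = (0 + (b.0 + (0 + 0) + (a.0)\{a})) | ((0 + 0) | a.0 | (a.0)\{b}) :: ··a··> m2, ··a··> m3, ··b··> m4
  m2 = (0 + (b.0 + (0 + 0) + (a.0)\{a})) | ((0 + 0) | 0 | (a.0)\{b}) :: ··a··> m5, ··b··> m6
  m3 = (0 + (b.0 + (0 + 0) + (a.0)\{a})) | ((0 + 0) | a.0 | 0\{b}) :: ··a··> m5, ··b··> m7
  m4 = 0 | ((0 + 0) | a.0 | (a.0)\{b}) :: ··a··> m6, ··a··> m7
  m5 = (0 + (b.0 + (0 + 0) + (a.0)\{a})) | ((0 + 0) | 0 | 0\{b}) :: ··b··> m8
  m6 = 0 | ((0 + 0) | 0 | (a.0)\{b}) :: ··a··> m8
  m7 = 0 | ((0 + 0) | a.0 | 0\{b}) :: ··a··> m8
  m8 = 0 | ((0 + 0) | 0 | 0\{b}) :: deadlocked
LTS(Q): 9 reachable states
  n0 = b.((b.0 + (0 + 0) + (a.0)\{a}) | ((0 + 0) | a.0 | (a.0)\{b})) :: ··b··> n1
  n1 = (b.0 + (0 + 0) + (a.0)\{a}) | ((0 + 0) | a.0 | (a.0)\{b}) :: ··a··> n2, ··a··> n3, ··b··> n4
  n2 = (b.0 + (0 + 0) + (a.0)\{a}) | ((0 + 0) | 0 | (a.0)\{b}) :: ··a··> n5, ··b··> n6
  n3 = (b.0 + (0 + 0) + (a.0)\{a}) | ((0 + 0) | a.0 | 0\{b}) :: ··a··> n5, ··b··> n7
  n4 = 0 | ((0 + 0) | a.0 | (a.0)\{b}) :: ··a··> n6, ··a··> n7
  n5 = (b.0 + (0 + 0) + (a.0)\{a}) | ((0 + 0) | 0 | 0\{b}) :: ··b··> n8
  n6 = 0 | ((0 + 0) | 0 | (a.0)\{b}) :: ··a··> n8
  n7 = 0 | ((0 + 0) | a.0 | 0\{b}) :: ··a··> n8
  n8 = 0 | ((0 + 0) | 0 | 0\{b}) :: deadlocked
Partition-refinement fixed point:
  B0 = {m0, n0}
  B1 = {m1, n1}
  B2 = {m2, m3, n2, n3}
  B3 = {m5, n5}
  B4 = {m8, n8}
  B5 = {m6, m7, n6, n7}
  B6 = {m4, n4}
m0 ∈ B0, n0 ∈ B0 → same block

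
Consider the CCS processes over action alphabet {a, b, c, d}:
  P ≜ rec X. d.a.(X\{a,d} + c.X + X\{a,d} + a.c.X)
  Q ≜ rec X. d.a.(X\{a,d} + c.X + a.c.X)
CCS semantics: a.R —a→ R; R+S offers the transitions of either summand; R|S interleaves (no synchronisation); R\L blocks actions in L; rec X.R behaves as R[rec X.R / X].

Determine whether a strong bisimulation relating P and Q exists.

Reachable graph of P (4 states):
  s0 = rec X. d.a.(X\{a,d} + c.X + X\{a,d} + a.c.X) ⊢ —d→ s1
  s1 = a.((rec X. d.a.(X\{a,d} + c.X + X\{a,d} + a.c.X))\{a,d} + c.(rec X. d.a.(X\{a,d} + c.X + X\{a,d} + a.c.X)) + (rec X. d.a.(X\{a,d} + c.X + X\{a,d} + a.c.X))\{a,d} + a.c.(rec X. d.a.(X\{a,d} + c.X + X\{a,d} + a.c.X))) ⊢ —a→ s2
  s2 = (rec X. d.a.(X\{a,d} + c.X + X\{a,d} + a.c.X))\{a,d} + c.(rec X. d.a.(X\{a,d} + c.X + X\{a,d} + a.c.X)) + (rec X. d.a.(X\{a,d} + c.X + X\{a,d} + a.c.X))\{a,d} + a.c.(rec X. d.a.(X\{a,d} + c.X + X\{a,d} + a.c.X)) ⊢ —a→ s3, —c→ s0
  s3 = c.(rec X. d.a.(X\{a,d} + c.X + X\{a,d} + a.c.X)) ⊢ —c→ s0
Reachable graph of Q (4 states):
  t0 = rec X. d.a.(X\{a,d} + c.X + a.c.X) ⊢ —d→ t1
  t1 = a.((rec X. d.a.(X\{a,d} + c.X + a.c.X))\{a,d} + c.(rec X. d.a.(X\{a,d} + c.X + a.c.X)) + a.c.(rec X. d.a.(X\{a,d} + c.X + a.c.X))) ⊢ —a→ t2
  t2 = (rec X. d.a.(X\{a,d} + c.X + a.c.X))\{a,d} + c.(rec X. d.a.(X\{a,d} + c.X + a.c.X)) + a.c.(rec X. d.a.(X\{a,d} + c.X + a.c.X)) ⊢ —a→ t3, —c→ t0
  t3 = c.(rec X. d.a.(X\{a,d} + c.X + a.c.X)) ⊢ —c→ t0
Partition-refinement fixed point:
  B0 = {s0, t0}
  B1 = {s1, t1}
  B2 = {s2, t2}
  B3 = {s3, t3}
s0 ∈ B0, t0 ∈ B0 → same block

bisimilar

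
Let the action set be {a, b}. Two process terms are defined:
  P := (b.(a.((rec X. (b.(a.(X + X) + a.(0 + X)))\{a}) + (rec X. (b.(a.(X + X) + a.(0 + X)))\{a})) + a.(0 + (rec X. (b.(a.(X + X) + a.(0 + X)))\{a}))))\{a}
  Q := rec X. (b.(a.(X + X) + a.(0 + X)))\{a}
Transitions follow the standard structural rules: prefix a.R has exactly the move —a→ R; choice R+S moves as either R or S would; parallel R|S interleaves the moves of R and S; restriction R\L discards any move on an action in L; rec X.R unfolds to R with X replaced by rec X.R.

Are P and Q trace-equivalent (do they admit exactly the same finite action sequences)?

traces(P) = traces(Q)

Reachable graph of P (2 states):
  m0 = (b.(a.((rec X. (b.(a.(X + X) + a.(0 + X)))\{a}) + (rec X. (b.(a.(X + X) + a.(0 + X)))\{a})) + a.(0 + (rec X. (b.(a.(X + X) + a.(0 + X)))\{a}))))\{a} :: =b=> m1
  m1 = (a.((rec X. (b.(a.(X + X) + a.(0 + X)))\{a}) + (rec X. (b.(a.(X + X) + a.(0 + X)))\{a})) + a.(0 + (rec X. (b.(a.(X + X) + a.(0 + X)))\{a})))\{a} :: stopped
Reachable graph of Q (2 states):
  n0 = rec X. (b.(a.(X + X) + a.(0 + X)))\{a} :: =b=> n1
  n1 = (a.((rec X. (b.(a.(X + X) + a.(0 + X)))\{a}) + (rec X. (b.(a.(X + X) + a.(0 + X)))\{a})) + a.(0 + (rec X. (b.(a.(X + X) + a.(0 + X)))\{a})))\{a} :: stopped
Partition-refinement fixed point:
  B0 = {m0, n0}
  B1 = {m1, n1}
m0 ∈ B0, n0 ∈ B0 → same block
Bisimilar ⇒ trace-equivalent.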